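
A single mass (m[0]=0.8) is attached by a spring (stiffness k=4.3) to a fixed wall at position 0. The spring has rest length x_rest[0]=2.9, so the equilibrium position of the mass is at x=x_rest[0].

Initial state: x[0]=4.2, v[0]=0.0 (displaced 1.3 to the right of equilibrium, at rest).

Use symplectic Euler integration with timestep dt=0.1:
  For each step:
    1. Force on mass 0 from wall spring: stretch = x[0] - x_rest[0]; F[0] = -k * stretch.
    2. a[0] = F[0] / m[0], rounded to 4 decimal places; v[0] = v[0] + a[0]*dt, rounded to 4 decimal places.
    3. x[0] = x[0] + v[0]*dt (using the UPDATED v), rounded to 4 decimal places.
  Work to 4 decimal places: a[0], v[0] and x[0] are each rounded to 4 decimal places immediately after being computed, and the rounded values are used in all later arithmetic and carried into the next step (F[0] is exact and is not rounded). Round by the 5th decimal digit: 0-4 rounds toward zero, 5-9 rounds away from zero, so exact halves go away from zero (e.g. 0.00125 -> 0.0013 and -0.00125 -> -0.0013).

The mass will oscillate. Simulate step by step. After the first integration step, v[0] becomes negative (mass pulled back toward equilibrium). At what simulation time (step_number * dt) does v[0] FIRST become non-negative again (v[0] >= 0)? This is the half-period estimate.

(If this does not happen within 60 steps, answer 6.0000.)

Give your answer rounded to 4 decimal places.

Step 0: x=[4.2000] v=[0.0000]
Step 1: x=[4.1301] v=[-0.6988]
Step 2: x=[3.9941] v=[-1.3600]
Step 3: x=[3.7993] v=[-1.9481]
Step 4: x=[3.5562] v=[-2.4315]
Step 5: x=[3.2778] v=[-2.7842]
Step 6: x=[2.9791] v=[-2.9873]
Step 7: x=[2.6761] v=[-3.0298]
Step 8: x=[2.3852] v=[-2.9095]
Step 9: x=[2.1219] v=[-2.6328]
Step 10: x=[1.9004] v=[-2.2146]
Step 11: x=[1.7327] v=[-1.6773]
Step 12: x=[1.6277] v=[-1.0499]
Step 13: x=[1.5911] v=[-0.3660]
Step 14: x=[1.6249] v=[0.3375]
First v>=0 after going negative at step 14, time=1.4000

Answer: 1.4000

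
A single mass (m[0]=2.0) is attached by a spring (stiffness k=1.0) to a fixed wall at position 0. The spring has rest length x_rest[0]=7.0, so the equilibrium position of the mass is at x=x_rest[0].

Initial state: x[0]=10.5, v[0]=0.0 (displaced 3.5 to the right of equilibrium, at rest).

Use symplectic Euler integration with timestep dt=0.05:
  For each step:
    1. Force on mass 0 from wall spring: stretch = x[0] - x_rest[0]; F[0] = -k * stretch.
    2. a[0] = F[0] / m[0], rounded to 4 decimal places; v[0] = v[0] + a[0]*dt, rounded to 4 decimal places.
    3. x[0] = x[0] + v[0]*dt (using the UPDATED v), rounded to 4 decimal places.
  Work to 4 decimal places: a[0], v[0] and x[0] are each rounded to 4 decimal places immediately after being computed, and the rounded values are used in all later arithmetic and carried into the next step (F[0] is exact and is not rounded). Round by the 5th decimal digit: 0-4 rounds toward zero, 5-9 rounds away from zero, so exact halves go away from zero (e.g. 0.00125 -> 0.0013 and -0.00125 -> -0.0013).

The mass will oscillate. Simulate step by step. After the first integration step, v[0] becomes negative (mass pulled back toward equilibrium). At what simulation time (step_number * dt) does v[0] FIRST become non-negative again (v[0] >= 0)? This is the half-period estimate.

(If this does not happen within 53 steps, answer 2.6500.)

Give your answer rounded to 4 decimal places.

Answer: 2.6500

Derivation:
Step 0: x=[10.5000] v=[0.0000]
Step 1: x=[10.4956] v=[-0.0875]
Step 2: x=[10.4869] v=[-0.1749]
Step 3: x=[10.4738] v=[-0.2621]
Step 4: x=[10.4564] v=[-0.3489]
Step 5: x=[10.4346] v=[-0.4353]
Step 6: x=[10.4085] v=[-0.5212]
Step 7: x=[10.3782] v=[-0.6064]
Step 8: x=[10.3437] v=[-0.6909]
Step 9: x=[10.3050] v=[-0.7745]
Step 10: x=[10.2621] v=[-0.8571]
Step 11: x=[10.2152] v=[-0.9387]
Step 12: x=[10.1642] v=[-1.0191]
Step 13: x=[10.1093] v=[-1.0982]
Step 14: x=[10.0505] v=[-1.1759]
Step 15: x=[9.9879] v=[-1.2522]
Step 16: x=[9.9216] v=[-1.3269]
Step 17: x=[9.8516] v=[-1.3999]
Step 18: x=[9.7780] v=[-1.4712]
Step 19: x=[9.7010] v=[-1.5407]
Step 20: x=[9.6206] v=[-1.6082]
Step 21: x=[9.5369] v=[-1.6737]
Step 22: x=[9.4500] v=[-1.7371]
Step 23: x=[9.3601] v=[-1.7984]
Step 24: x=[9.2672] v=[-1.8574]
Step 25: x=[9.1715] v=[-1.9141]
Step 26: x=[9.0731] v=[-1.9684]
Step 27: x=[8.9721] v=[-2.0202]
Step 28: x=[8.8686] v=[-2.0695]
Step 29: x=[8.7628] v=[-2.1162]
Step 30: x=[8.6548] v=[-2.1603]
Step 31: x=[8.5447] v=[-2.2017]
Step 32: x=[8.4327] v=[-2.2403]
Step 33: x=[8.3189] v=[-2.2761]
Step 34: x=[8.2034] v=[-2.3091]
Step 35: x=[8.0864] v=[-2.3392]
Step 36: x=[7.9681] v=[-2.3664]
Step 37: x=[7.8486] v=[-2.3906]
Step 38: x=[7.7280] v=[-2.4118]
Step 39: x=[7.6065] v=[-2.4300]
Step 40: x=[7.4842] v=[-2.4452]
Step 41: x=[7.3613] v=[-2.4573]
Step 42: x=[7.2380] v=[-2.4663]
Step 43: x=[7.1144] v=[-2.4723]
Step 44: x=[6.9906] v=[-2.4752]
Step 45: x=[6.8669] v=[-2.4750]
Step 46: x=[6.7433] v=[-2.4717]
Step 47: x=[6.6200] v=[-2.4653]
Step 48: x=[6.4972] v=[-2.4558]
Step 49: x=[6.3750] v=[-2.4432]
Step 50: x=[6.2536] v=[-2.4276]
Step 51: x=[6.1332] v=[-2.4089]
Step 52: x=[6.0138] v=[-2.3872]
Step 53: x=[5.8957] v=[-2.3625]
v[0] did not become non-negative within 53 steps; using fallback time=2.6500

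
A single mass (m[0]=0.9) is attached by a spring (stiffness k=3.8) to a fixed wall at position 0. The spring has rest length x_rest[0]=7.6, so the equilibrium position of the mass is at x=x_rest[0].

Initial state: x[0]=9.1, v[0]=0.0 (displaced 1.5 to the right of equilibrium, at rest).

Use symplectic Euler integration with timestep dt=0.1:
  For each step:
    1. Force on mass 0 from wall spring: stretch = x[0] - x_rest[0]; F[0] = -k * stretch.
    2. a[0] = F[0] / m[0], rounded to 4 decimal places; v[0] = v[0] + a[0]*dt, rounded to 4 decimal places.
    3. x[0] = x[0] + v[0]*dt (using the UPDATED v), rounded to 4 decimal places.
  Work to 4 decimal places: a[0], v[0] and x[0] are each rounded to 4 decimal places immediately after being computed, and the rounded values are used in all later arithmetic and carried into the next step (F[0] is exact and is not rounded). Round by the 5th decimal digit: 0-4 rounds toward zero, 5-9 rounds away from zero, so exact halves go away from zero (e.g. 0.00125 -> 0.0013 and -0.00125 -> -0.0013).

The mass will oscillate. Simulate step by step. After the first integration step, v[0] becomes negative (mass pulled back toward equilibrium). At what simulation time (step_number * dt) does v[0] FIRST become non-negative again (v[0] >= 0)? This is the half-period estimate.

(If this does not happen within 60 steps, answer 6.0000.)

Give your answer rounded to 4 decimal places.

Answer: 1.6000

Derivation:
Step 0: x=[9.1000] v=[0.0000]
Step 1: x=[9.0367] v=[-0.6333]
Step 2: x=[8.9127] v=[-1.2399]
Step 3: x=[8.7333] v=[-1.7942]
Step 4: x=[8.5060] v=[-2.2727]
Step 5: x=[8.2405] v=[-2.6552]
Step 6: x=[7.9479] v=[-2.9256]
Step 7: x=[7.6407] v=[-3.0725]
Step 8: x=[7.3317] v=[-3.0897]
Step 9: x=[7.0341] v=[-2.9764]
Step 10: x=[6.7604] v=[-2.7375]
Step 11: x=[6.5221] v=[-2.3830]
Step 12: x=[6.3293] v=[-1.9279]
Step 13: x=[6.1902] v=[-1.3914]
Step 14: x=[6.1106] v=[-0.7962]
Step 15: x=[6.0939] v=[-0.1673]
Step 16: x=[6.1408] v=[0.4686]
First v>=0 after going negative at step 16, time=1.6000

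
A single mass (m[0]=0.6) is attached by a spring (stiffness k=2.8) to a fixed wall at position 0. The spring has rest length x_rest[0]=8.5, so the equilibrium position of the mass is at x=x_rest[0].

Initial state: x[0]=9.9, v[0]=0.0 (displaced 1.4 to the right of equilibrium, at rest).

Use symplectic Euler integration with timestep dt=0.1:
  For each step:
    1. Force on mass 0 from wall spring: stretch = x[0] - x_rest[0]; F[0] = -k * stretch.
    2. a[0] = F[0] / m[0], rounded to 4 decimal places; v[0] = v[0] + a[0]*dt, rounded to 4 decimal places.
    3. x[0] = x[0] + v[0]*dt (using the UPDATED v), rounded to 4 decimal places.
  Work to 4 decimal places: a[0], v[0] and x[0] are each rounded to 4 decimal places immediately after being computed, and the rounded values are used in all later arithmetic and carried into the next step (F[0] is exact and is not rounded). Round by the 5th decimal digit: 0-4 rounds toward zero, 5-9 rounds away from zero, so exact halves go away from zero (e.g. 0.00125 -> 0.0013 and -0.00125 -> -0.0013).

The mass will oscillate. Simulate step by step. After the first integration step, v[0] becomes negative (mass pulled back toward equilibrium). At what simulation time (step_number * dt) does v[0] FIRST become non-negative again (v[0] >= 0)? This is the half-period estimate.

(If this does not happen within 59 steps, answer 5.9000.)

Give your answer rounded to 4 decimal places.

Answer: 1.5000

Derivation:
Step 0: x=[9.9000] v=[0.0000]
Step 1: x=[9.8347] v=[-0.6533]
Step 2: x=[9.7071] v=[-1.2762]
Step 3: x=[9.5232] v=[-1.8395]
Step 4: x=[9.2915] v=[-2.3170]
Step 5: x=[9.0229] v=[-2.6864]
Step 6: x=[8.7299] v=[-2.9304]
Step 7: x=[8.4261] v=[-3.0377]
Step 8: x=[8.1258] v=[-3.0032]
Step 9: x=[7.8429] v=[-2.8286]
Step 10: x=[7.5907] v=[-2.5220]
Step 11: x=[7.3809] v=[-2.0977]
Step 12: x=[7.2234] v=[-1.5755]
Step 13: x=[7.1254] v=[-0.9798]
Step 14: x=[7.0916] v=[-0.3383]
Step 15: x=[7.1235] v=[0.3190]
First v>=0 after going negative at step 15, time=1.5000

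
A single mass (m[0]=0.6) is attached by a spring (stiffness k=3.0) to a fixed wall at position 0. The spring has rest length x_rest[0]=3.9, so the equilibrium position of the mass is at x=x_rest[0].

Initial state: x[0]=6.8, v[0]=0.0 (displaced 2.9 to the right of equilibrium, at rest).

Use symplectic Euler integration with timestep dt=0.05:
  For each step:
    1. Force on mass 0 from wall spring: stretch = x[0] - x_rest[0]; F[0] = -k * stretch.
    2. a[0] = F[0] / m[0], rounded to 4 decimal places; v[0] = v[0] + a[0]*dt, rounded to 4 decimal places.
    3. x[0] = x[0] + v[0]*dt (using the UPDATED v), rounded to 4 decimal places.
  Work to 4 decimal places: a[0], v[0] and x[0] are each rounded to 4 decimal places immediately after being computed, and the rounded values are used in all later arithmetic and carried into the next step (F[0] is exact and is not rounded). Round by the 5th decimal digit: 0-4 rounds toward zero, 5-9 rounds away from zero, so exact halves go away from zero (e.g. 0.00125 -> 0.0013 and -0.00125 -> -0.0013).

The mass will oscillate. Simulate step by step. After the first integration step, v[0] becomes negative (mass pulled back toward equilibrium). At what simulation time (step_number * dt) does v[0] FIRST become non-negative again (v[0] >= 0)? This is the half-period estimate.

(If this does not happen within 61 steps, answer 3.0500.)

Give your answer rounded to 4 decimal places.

Step 0: x=[6.8000] v=[0.0000]
Step 1: x=[6.7638] v=[-0.7250]
Step 2: x=[6.6918] v=[-1.4410]
Step 3: x=[6.5849] v=[-2.1390]
Step 4: x=[6.4444] v=[-2.8102]
Step 5: x=[6.2721] v=[-3.4463]
Step 6: x=[6.0701] v=[-4.0393]
Step 7: x=[5.8410] v=[-4.5818]
Step 8: x=[5.5876] v=[-5.0671]
Step 9: x=[5.3132] v=[-5.4890]
Step 10: x=[5.0211] v=[-5.8423]
Step 11: x=[4.7150] v=[-6.1226]
Step 12: x=[4.3987] v=[-6.3264]
Step 13: x=[4.0761] v=[-6.4511]
Step 14: x=[3.7513] v=[-6.4951]
Step 15: x=[3.4284] v=[-6.4579]
Step 16: x=[3.1114] v=[-6.3400]
Step 17: x=[2.8043] v=[-6.1429]
Step 18: x=[2.5109] v=[-5.8690]
Step 19: x=[2.2348] v=[-5.5217]
Step 20: x=[1.9795] v=[-5.1054]
Step 21: x=[1.7482] v=[-4.6253]
Step 22: x=[1.5438] v=[-4.0874]
Step 23: x=[1.3689] v=[-3.4984]
Step 24: x=[1.2256] v=[-2.8656]
Step 25: x=[1.1158] v=[-2.1970]
Step 26: x=[1.0408] v=[-1.5010]
Step 27: x=[1.0015] v=[-0.7862]
Step 28: x=[0.9984] v=[-0.0616]
Step 29: x=[1.0316] v=[0.6638]
First v>=0 after going negative at step 29, time=1.4500

Answer: 1.4500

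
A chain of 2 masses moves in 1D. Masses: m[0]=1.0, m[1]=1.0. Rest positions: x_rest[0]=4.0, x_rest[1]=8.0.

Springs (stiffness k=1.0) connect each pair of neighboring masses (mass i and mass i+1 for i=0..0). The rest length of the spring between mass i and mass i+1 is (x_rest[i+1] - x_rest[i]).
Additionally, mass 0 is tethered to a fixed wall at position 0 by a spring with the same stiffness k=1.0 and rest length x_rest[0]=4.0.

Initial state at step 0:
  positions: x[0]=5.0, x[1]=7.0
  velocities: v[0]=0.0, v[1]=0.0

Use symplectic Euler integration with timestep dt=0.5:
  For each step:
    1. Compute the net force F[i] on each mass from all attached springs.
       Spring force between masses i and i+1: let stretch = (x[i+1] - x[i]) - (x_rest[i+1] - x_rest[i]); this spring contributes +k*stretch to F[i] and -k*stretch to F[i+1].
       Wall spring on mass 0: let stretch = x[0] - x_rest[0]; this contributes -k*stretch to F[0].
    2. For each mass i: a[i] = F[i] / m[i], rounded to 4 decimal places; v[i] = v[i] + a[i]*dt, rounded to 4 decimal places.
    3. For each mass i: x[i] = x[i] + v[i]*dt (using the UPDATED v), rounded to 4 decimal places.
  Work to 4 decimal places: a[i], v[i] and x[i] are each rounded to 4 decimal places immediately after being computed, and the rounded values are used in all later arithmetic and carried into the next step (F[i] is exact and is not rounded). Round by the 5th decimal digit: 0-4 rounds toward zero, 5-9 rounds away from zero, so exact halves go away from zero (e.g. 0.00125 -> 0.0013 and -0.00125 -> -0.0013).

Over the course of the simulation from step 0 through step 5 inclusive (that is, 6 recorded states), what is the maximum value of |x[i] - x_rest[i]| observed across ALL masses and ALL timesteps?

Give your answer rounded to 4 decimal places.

Answer: 1.3281

Derivation:
Step 0: x=[5.0000 7.0000] v=[0.0000 0.0000]
Step 1: x=[4.2500 7.5000] v=[-1.5000 1.0000]
Step 2: x=[3.2500 8.1875] v=[-2.0000 1.3750]
Step 3: x=[2.6719 8.6407] v=[-1.1563 0.9063]
Step 4: x=[2.9180 8.6017] v=[0.4922 -0.0781]
Step 5: x=[3.8556 8.1417] v=[1.8751 -0.9200]
Max displacement = 1.3281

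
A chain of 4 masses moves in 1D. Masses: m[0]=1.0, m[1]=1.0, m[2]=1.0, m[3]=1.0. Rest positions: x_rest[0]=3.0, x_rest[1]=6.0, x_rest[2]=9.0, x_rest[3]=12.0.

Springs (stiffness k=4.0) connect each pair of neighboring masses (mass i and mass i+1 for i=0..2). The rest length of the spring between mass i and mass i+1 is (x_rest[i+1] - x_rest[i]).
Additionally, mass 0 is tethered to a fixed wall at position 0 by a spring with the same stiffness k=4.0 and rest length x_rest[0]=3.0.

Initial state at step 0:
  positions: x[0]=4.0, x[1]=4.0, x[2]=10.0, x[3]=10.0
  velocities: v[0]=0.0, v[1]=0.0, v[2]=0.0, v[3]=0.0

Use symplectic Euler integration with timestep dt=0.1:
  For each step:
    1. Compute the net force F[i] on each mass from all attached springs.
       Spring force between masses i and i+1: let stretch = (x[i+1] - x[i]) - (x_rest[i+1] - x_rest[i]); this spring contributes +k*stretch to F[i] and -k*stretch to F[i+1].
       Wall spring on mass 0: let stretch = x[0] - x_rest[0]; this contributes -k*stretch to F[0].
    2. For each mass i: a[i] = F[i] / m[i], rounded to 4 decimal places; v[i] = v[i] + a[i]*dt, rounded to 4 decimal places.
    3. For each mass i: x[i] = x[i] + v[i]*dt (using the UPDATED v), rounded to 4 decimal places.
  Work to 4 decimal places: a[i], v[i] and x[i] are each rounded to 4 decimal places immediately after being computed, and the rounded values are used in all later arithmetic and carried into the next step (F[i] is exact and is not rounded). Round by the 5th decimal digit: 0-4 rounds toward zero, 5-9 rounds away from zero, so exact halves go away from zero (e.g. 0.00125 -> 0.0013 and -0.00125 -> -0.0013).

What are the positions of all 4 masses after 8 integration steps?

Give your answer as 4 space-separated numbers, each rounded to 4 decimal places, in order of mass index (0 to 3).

Answer: 1.6746 7.2557 6.5557 12.0626

Derivation:
Step 0: x=[4.0000 4.0000 10.0000 10.0000] v=[0.0000 0.0000 0.0000 0.0000]
Step 1: x=[3.8400 4.2400 9.7600 10.1200] v=[-1.6000 2.4000 -2.4000 1.2000]
Step 2: x=[3.5424 4.6848 9.3136 10.3456] v=[-2.9760 4.4480 -4.4640 2.2560]
Step 3: x=[3.1488 5.2691 8.7233 10.6499] v=[-3.9360 5.8426 -5.9027 3.0432]
Step 4: x=[2.7141 5.9067 8.0719 10.9972] v=[-4.3474 6.3762 -6.5137 3.4726]
Step 5: x=[2.2985 6.5032 7.4509 11.3475] v=[-4.1560 5.9652 -6.2097 3.5025]
Step 6: x=[1.9592 6.9694 6.9479 11.6619] v=[-3.3935 4.6624 -5.0301 3.1439]
Step 7: x=[1.7419 7.2344 6.6343 11.9077] v=[-2.1731 2.6497 -3.1359 2.4583]
Step 8: x=[1.6746 7.2557 6.5557 12.0626] v=[-0.6729 0.2127 -0.7865 1.5489]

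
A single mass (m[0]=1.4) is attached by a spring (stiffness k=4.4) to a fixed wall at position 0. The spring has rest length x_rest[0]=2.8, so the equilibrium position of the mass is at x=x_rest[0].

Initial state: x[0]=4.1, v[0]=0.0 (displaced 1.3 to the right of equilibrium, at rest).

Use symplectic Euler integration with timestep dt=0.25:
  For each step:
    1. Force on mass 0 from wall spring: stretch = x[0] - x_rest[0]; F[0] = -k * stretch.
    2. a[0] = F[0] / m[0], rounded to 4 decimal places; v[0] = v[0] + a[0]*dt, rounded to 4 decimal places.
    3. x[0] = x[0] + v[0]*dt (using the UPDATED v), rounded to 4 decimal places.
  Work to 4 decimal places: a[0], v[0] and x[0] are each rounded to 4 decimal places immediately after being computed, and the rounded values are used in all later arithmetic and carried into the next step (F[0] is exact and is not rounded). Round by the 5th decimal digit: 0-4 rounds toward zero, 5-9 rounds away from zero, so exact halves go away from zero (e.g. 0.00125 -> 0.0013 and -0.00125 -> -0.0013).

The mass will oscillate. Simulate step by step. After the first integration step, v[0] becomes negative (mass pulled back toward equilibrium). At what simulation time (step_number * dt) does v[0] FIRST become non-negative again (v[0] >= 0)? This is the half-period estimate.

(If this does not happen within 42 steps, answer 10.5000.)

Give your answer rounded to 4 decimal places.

Step 0: x=[4.1000] v=[0.0000]
Step 1: x=[3.8447] v=[-1.0214]
Step 2: x=[3.3842] v=[-1.8422]
Step 3: x=[2.8089] v=[-2.3012]
Step 4: x=[2.2319] v=[-2.3082]
Step 5: x=[1.7665] v=[-1.8618]
Step 6: x=[1.5041] v=[-1.0498]
Step 7: x=[1.4962] v=[-0.0316]
Step 8: x=[1.7444] v=[0.9928]
First v>=0 after going negative at step 8, time=2.0000

Answer: 2.0000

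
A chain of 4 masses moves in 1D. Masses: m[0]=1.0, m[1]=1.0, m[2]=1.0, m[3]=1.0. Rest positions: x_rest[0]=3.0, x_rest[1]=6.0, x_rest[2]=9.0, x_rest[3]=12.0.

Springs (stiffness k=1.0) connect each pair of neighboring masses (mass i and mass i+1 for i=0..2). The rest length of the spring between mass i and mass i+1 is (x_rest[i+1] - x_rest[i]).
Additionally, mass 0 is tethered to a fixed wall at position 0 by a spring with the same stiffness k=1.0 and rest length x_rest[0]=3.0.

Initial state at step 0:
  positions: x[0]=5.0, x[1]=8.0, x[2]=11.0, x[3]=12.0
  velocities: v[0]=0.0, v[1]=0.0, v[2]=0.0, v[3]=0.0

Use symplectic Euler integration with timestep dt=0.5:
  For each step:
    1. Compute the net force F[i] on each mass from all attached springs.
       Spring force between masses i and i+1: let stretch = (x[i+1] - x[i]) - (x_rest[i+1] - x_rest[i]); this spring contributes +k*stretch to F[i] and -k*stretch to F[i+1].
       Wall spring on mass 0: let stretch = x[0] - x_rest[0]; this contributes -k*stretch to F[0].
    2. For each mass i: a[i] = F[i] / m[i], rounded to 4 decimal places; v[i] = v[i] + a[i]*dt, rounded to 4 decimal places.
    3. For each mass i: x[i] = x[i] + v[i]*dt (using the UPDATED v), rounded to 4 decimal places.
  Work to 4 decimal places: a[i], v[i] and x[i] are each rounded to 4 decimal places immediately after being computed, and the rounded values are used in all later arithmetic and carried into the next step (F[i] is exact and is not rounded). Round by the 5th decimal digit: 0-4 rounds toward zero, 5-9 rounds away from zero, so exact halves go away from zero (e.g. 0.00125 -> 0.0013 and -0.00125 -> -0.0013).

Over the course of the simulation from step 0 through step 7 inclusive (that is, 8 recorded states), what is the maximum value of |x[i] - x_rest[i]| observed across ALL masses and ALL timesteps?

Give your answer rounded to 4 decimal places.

Answer: 2.2266

Derivation:
Step 0: x=[5.0000 8.0000 11.0000 12.0000] v=[0.0000 0.0000 0.0000 0.0000]
Step 1: x=[4.5000 8.0000 10.5000 12.5000] v=[-1.0000 0.0000 -1.0000 1.0000]
Step 2: x=[3.7500 7.7500 9.8750 13.2500] v=[-1.5000 -0.5000 -1.2500 1.5000]
Step 3: x=[3.0625 7.0313 9.5625 13.9063] v=[-1.3750 -1.4375 -0.6250 1.3125]
Step 4: x=[2.6016 5.9532 9.7032 14.2266] v=[-0.9219 -2.1563 0.2813 0.6406]
Step 5: x=[2.3282 4.9747 10.0372 14.1661] v=[-0.5469 -1.9571 0.6680 -0.1211]
Step 6: x=[2.1343 4.6002 10.1378 13.8233] v=[-0.3878 -0.7491 0.2012 -0.6856]
Step 7: x=[2.0233 4.9936 9.7754 13.3091] v=[-0.2220 0.7868 -0.7249 -1.0284]
Max displacement = 2.2266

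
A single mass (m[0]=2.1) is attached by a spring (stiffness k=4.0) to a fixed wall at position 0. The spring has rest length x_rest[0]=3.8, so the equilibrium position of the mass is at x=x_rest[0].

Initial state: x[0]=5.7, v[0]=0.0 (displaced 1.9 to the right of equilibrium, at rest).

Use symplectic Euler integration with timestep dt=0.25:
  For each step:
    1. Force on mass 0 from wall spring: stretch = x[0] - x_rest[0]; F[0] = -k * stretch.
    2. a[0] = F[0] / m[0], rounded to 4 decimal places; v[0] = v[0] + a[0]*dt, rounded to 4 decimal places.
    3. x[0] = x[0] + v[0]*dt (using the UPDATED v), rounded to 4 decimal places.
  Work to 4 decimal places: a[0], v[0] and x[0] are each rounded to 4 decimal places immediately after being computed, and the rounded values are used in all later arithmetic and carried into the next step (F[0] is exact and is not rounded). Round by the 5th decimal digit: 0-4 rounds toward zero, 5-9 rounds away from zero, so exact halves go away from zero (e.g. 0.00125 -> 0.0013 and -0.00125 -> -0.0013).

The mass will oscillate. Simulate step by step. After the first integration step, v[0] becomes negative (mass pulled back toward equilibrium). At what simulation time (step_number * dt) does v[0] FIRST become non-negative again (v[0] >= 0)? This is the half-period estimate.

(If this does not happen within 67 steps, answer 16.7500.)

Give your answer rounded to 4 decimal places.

Step 0: x=[5.7000] v=[0.0000]
Step 1: x=[5.4738] v=[-0.9048]
Step 2: x=[5.0483] v=[-1.7019]
Step 3: x=[4.4742] v=[-2.2963]
Step 4: x=[3.8199] v=[-2.6174]
Step 5: x=[3.1632] v=[-2.6269]
Step 6: x=[2.5823] v=[-2.3237]
Step 7: x=[2.1463] v=[-1.7439]
Step 8: x=[1.9072] v=[-0.9564]
Step 9: x=[1.8934] v=[-0.0551]
Step 10: x=[2.1066] v=[0.8528]
First v>=0 after going negative at step 10, time=2.5000

Answer: 2.5000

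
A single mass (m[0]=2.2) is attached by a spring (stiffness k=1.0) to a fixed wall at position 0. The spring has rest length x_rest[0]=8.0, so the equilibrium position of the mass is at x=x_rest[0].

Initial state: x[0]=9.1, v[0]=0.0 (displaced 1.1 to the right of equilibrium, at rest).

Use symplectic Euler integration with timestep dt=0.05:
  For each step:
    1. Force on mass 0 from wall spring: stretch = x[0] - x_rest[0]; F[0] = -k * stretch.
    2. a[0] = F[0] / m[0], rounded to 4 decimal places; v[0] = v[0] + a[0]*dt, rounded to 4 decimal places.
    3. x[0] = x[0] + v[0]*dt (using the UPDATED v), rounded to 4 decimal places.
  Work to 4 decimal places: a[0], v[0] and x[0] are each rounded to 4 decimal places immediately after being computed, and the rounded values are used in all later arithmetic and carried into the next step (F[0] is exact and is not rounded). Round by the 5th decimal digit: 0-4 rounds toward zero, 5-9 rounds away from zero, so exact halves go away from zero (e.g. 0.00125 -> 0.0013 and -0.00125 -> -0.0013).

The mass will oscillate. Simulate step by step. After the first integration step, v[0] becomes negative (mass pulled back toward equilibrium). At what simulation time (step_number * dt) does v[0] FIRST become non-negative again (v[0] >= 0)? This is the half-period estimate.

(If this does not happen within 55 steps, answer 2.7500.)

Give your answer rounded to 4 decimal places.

Step 0: x=[9.1000] v=[0.0000]
Step 1: x=[9.0988] v=[-0.0250]
Step 2: x=[9.0963] v=[-0.0500]
Step 3: x=[9.0926] v=[-0.0749]
Step 4: x=[9.0876] v=[-0.0997]
Step 5: x=[9.0814] v=[-0.1244]
Step 6: x=[9.0740] v=[-0.1490]
Step 7: x=[9.0653] v=[-0.1734]
Step 8: x=[9.0554] v=[-0.1976]
Step 9: x=[9.0443] v=[-0.2216]
Step 10: x=[9.0320] v=[-0.2453]
Step 11: x=[9.0186] v=[-0.2688]
Step 12: x=[9.0040] v=[-0.2920]
Step 13: x=[8.9883] v=[-0.3148]
Step 14: x=[8.9714] v=[-0.3373]
Step 15: x=[8.9534] v=[-0.3594]
Step 16: x=[8.9343] v=[-0.3811]
Step 17: x=[8.9142] v=[-0.4023]
Step 18: x=[8.8930] v=[-0.4231]
Step 19: x=[8.8708] v=[-0.4434]
Step 20: x=[8.8476] v=[-0.4632]
Step 21: x=[8.8235] v=[-0.4825]
Step 22: x=[8.7984] v=[-0.5012]
Step 23: x=[8.7724] v=[-0.5193]
Step 24: x=[8.7456] v=[-0.5369]
Step 25: x=[8.7179] v=[-0.5538]
Step 26: x=[8.6894] v=[-0.5701]
Step 27: x=[8.6601] v=[-0.5858]
Step 28: x=[8.6301] v=[-0.6008]
Step 29: x=[8.5993] v=[-0.6151]
Step 30: x=[8.5679] v=[-0.6287]
Step 31: x=[8.5358] v=[-0.6416]
Step 32: x=[8.5031] v=[-0.6538]
Step 33: x=[8.4698] v=[-0.6652]
Step 34: x=[8.4360] v=[-0.6759]
Step 35: x=[8.4017] v=[-0.6858]
Step 36: x=[8.3670] v=[-0.6949]
Step 37: x=[8.3318] v=[-0.7032]
Step 38: x=[8.2963] v=[-0.7107]
Step 39: x=[8.2604] v=[-0.7174]
Step 40: x=[8.2242] v=[-0.7233]
Step 41: x=[8.1878] v=[-0.7284]
Step 42: x=[8.1512] v=[-0.7327]
Step 43: x=[8.1144] v=[-0.7361]
Step 44: x=[8.0775] v=[-0.7387]
Step 45: x=[8.0405] v=[-0.7405]
Step 46: x=[8.0034] v=[-0.7414]
Step 47: x=[7.9663] v=[-0.7415]
Step 48: x=[7.9293] v=[-0.7407]
Step 49: x=[7.8923] v=[-0.7391]
Step 50: x=[7.8555] v=[-0.7367]
Step 51: x=[7.8188] v=[-0.7334]
Step 52: x=[7.7823] v=[-0.7293]
Step 53: x=[7.7461] v=[-0.7244]
Step 54: x=[7.7102] v=[-0.7186]
Step 55: x=[7.6746] v=[-0.7120]
v[0] did not become non-negative within 55 steps; using fallback time=2.7500

Answer: 2.7500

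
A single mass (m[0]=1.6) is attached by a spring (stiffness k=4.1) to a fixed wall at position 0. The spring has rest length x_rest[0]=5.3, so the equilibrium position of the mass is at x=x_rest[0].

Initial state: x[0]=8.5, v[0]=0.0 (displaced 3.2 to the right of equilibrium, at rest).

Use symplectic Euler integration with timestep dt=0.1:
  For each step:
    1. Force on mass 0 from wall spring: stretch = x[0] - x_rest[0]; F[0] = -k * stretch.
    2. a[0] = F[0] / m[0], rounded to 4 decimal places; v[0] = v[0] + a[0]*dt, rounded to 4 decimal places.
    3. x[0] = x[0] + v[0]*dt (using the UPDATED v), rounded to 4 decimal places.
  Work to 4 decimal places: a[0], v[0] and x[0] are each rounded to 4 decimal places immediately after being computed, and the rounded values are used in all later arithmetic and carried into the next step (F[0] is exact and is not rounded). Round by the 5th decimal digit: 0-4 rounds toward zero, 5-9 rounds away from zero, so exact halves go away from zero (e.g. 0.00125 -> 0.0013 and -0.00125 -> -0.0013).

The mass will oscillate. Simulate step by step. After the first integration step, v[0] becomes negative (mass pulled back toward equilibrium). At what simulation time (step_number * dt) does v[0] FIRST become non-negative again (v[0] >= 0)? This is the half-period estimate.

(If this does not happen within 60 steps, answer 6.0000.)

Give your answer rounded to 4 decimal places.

Step 0: x=[8.5000] v=[0.0000]
Step 1: x=[8.4180] v=[-0.8200]
Step 2: x=[8.2561] v=[-1.6190]
Step 3: x=[8.0185] v=[-2.3765]
Step 4: x=[7.7112] v=[-3.0731]
Step 5: x=[7.3421] v=[-3.6910]
Step 6: x=[6.9207] v=[-4.2143]
Step 7: x=[6.4577] v=[-4.6296]
Step 8: x=[5.9651] v=[-4.9263]
Step 9: x=[5.4554] v=[-5.0967]
Step 10: x=[4.9418] v=[-5.1365]
Step 11: x=[4.4373] v=[-5.0447]
Step 12: x=[3.9549] v=[-4.8236]
Step 13: x=[3.5070] v=[-4.4789]
Step 14: x=[3.1051] v=[-4.0194]
Step 15: x=[2.7594] v=[-3.4570]
Step 16: x=[2.4788] v=[-2.8060]
Step 17: x=[2.2705] v=[-2.0831]
Step 18: x=[2.1398] v=[-1.3068]
Step 19: x=[2.0901] v=[-0.4970]
Step 20: x=[2.1227] v=[0.3255]
First v>=0 after going negative at step 20, time=2.0000

Answer: 2.0000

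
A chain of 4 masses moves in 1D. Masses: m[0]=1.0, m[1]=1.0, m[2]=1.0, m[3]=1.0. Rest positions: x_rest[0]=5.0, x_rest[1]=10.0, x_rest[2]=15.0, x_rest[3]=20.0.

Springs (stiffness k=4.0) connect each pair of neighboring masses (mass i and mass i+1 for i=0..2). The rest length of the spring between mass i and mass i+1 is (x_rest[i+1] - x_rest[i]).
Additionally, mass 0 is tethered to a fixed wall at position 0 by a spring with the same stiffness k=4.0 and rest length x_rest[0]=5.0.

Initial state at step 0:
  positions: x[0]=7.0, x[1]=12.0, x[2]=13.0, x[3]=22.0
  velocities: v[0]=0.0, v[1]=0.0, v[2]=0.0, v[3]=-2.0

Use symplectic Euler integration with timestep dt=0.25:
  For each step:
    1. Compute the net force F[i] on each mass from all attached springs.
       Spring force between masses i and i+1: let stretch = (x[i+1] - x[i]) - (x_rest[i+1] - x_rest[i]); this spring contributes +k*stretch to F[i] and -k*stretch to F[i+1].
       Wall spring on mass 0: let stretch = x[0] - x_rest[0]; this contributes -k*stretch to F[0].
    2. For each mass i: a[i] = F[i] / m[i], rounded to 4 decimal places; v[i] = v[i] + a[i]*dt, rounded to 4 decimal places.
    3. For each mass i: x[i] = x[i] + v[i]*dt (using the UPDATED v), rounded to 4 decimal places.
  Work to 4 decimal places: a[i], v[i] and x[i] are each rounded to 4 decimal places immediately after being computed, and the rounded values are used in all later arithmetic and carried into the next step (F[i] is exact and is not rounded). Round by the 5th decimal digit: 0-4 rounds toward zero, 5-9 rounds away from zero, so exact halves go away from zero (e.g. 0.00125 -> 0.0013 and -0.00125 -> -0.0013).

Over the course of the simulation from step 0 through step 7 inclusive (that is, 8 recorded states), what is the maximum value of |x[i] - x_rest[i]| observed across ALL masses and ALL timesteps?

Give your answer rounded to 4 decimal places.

Answer: 3.2500

Derivation:
Step 0: x=[7.0000 12.0000 13.0000 22.0000] v=[0.0000 0.0000 0.0000 -2.0000]
Step 1: x=[6.5000 11.0000 15.0000 20.5000] v=[-2.0000 -4.0000 8.0000 -6.0000]
Step 2: x=[5.5000 9.8750 17.3750 18.8750] v=[-4.0000 -4.5000 9.5000 -6.5000]
Step 3: x=[4.2188 9.5313 18.2500 18.1250] v=[-5.1250 -1.3750 3.5000 -3.0000]
Step 4: x=[3.2110 10.0391 16.9141 18.6563] v=[-4.0313 2.0312 -5.3437 2.1250]
Step 5: x=[3.1075 10.5586 14.2950 20.0020] v=[-0.4142 2.0781 -10.4765 5.3828]
Step 6: x=[4.0899 10.1495 12.1685 21.1710] v=[3.9294 -1.6366 -8.5059 4.6758]
Step 7: x=[5.5647 8.7302 11.7879 21.3393] v=[5.8991 -5.6772 -1.5224 0.6733]
Max displacement = 3.2500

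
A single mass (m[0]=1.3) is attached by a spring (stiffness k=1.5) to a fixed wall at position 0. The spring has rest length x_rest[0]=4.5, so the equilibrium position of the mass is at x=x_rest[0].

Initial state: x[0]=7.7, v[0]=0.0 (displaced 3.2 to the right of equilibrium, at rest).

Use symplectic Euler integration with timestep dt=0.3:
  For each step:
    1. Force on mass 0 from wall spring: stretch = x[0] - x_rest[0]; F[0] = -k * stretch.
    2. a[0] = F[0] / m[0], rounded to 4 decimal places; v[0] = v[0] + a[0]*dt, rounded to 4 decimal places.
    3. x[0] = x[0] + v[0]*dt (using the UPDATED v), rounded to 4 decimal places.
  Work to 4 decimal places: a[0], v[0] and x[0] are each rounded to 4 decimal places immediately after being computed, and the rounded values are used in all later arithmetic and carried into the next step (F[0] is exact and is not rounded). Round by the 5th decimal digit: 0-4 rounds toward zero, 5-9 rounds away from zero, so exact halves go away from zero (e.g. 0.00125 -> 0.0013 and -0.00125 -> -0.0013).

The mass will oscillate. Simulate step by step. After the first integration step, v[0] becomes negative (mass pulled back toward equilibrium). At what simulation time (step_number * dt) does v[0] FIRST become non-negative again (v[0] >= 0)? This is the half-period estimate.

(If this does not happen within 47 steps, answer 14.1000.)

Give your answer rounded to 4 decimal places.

Step 0: x=[7.7000] v=[0.0000]
Step 1: x=[7.3677] v=[-1.1077]
Step 2: x=[6.7376] v=[-2.1004]
Step 3: x=[5.8751] v=[-2.8749]
Step 4: x=[4.8698] v=[-3.3509]
Step 5: x=[3.8261] v=[-3.4789]
Step 6: x=[2.8524] v=[-3.2456]
Step 7: x=[2.0498] v=[-2.6753]
Step 8: x=[1.5017] v=[-1.8271]
Step 9: x=[1.2649] v=[-0.7892]
Step 10: x=[1.3641] v=[0.3306]
First v>=0 after going negative at step 10, time=3.0000

Answer: 3.0000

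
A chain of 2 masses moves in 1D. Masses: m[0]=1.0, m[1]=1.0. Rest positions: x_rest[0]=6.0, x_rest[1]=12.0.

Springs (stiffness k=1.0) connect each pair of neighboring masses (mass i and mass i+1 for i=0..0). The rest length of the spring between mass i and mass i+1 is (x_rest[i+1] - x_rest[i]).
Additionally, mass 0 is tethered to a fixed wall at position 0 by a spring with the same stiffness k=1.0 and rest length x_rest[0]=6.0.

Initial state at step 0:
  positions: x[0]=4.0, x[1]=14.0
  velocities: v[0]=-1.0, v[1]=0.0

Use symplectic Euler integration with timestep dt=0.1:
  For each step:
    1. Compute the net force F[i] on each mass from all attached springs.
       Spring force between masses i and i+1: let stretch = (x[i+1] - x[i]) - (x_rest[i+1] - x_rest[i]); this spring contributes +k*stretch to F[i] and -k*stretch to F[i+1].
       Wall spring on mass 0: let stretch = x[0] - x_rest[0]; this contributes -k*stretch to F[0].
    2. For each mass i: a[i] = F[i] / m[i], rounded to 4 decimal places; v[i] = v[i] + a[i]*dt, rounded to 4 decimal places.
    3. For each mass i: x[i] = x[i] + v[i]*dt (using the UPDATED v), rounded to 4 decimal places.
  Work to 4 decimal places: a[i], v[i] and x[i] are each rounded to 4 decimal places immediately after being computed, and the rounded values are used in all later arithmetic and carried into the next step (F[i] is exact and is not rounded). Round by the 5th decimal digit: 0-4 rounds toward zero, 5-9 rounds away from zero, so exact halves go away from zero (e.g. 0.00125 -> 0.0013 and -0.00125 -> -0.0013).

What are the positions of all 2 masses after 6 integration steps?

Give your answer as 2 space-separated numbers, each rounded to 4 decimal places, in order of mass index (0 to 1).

Answer: 4.6187 13.1945

Derivation:
Step 0: x=[4.0000 14.0000] v=[-1.0000 0.0000]
Step 1: x=[3.9600 13.9600] v=[-0.4000 -0.4000]
Step 2: x=[3.9804 13.8800] v=[0.2040 -0.8000]
Step 3: x=[4.0600 13.7610] v=[0.7959 -1.1900]
Step 4: x=[4.1960 13.6050] v=[1.3600 -1.5601]
Step 5: x=[4.3841 13.4149] v=[1.8813 -1.9010]
Step 6: x=[4.6187 13.1945] v=[2.3460 -2.2041]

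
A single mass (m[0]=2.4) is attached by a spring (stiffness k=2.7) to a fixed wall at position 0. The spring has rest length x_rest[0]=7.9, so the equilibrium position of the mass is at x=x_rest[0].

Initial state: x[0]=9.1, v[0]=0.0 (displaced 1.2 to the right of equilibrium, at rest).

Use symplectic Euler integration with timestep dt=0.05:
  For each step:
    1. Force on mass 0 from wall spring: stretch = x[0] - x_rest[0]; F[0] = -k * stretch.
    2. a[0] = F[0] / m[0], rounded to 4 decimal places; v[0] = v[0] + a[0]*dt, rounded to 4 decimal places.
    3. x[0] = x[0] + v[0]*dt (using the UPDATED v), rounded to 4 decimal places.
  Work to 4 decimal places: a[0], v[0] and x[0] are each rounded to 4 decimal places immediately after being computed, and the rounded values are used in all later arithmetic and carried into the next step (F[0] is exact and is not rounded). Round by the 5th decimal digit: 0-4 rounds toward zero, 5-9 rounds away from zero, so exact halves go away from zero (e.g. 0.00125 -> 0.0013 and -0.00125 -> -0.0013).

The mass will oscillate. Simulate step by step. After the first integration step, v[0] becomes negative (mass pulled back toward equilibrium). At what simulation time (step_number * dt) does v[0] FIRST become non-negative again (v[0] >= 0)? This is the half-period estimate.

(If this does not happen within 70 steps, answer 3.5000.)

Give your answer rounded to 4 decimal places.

Step 0: x=[9.1000] v=[0.0000]
Step 1: x=[9.0966] v=[-0.0675]
Step 2: x=[9.0899] v=[-0.1348]
Step 3: x=[9.0798] v=[-0.2017]
Step 4: x=[9.0664] v=[-0.2681]
Step 5: x=[9.0497] v=[-0.3337]
Step 6: x=[9.0298] v=[-0.3984]
Step 7: x=[9.0067] v=[-0.4620]
Step 8: x=[8.9805] v=[-0.5243]
Step 9: x=[8.9512] v=[-0.5851]
Step 10: x=[8.9190] v=[-0.6442]
Step 11: x=[8.8839] v=[-0.7015]
Step 12: x=[8.8461] v=[-0.7568]
Step 13: x=[8.8056] v=[-0.8100]
Step 14: x=[8.7626] v=[-0.8609]
Step 15: x=[8.7171] v=[-0.9094]
Step 16: x=[8.6693] v=[-0.9554]
Step 17: x=[8.6194] v=[-0.9987]
Step 18: x=[8.5674] v=[-1.0392]
Step 19: x=[8.5136] v=[-1.0767]
Step 20: x=[8.4580] v=[-1.1112]
Step 21: x=[8.4009] v=[-1.1426]
Step 22: x=[8.3424] v=[-1.1708]
Step 23: x=[8.2826] v=[-1.1957]
Step 24: x=[8.2217] v=[-1.2172]
Step 25: x=[8.1599] v=[-1.2353]
Step 26: x=[8.0974] v=[-1.2499]
Step 27: x=[8.0344] v=[-1.2610]
Step 28: x=[7.9710] v=[-1.2686]
Step 29: x=[7.9074] v=[-1.2726]
Step 30: x=[7.8438] v=[-1.2730]
Step 31: x=[7.7803] v=[-1.2698]
Step 32: x=[7.7171] v=[-1.2631]
Step 33: x=[7.6545] v=[-1.2528]
Step 34: x=[7.5926] v=[-1.2390]
Step 35: x=[7.5315] v=[-1.2217]
Step 36: x=[7.4715] v=[-1.2010]
Step 37: x=[7.4127] v=[-1.1769]
Step 38: x=[7.3552] v=[-1.1495]
Step 39: x=[7.2993] v=[-1.1189]
Step 40: x=[7.2450] v=[-1.0851]
Step 41: x=[7.1926] v=[-1.0483]
Step 42: x=[7.1422] v=[-1.0085]
Step 43: x=[7.0939] v=[-0.9659]
Step 44: x=[7.0479] v=[-0.9206]
Step 45: x=[7.0043] v=[-0.8727]
Step 46: x=[6.9632] v=[-0.8223]
Step 47: x=[6.9247] v=[-0.7696]
Step 48: x=[6.8890] v=[-0.7147]
Step 49: x=[6.8561] v=[-0.6578]
Step 50: x=[6.8261] v=[-0.5991]
Step 51: x=[6.7992] v=[-0.5387]
Step 52: x=[6.7754] v=[-0.4768]
Step 53: x=[6.7547] v=[-0.4135]
Step 54: x=[6.7372] v=[-0.3491]
Step 55: x=[6.7230] v=[-0.2837]
Step 56: x=[6.7121] v=[-0.2175]
Step 57: x=[6.7046] v=[-0.1507]
Step 58: x=[6.7004] v=[-0.0835]
Step 59: x=[6.6996] v=[-0.0160]
Step 60: x=[6.7022] v=[0.0515]
First v>=0 after going negative at step 60, time=3.0000

Answer: 3.0000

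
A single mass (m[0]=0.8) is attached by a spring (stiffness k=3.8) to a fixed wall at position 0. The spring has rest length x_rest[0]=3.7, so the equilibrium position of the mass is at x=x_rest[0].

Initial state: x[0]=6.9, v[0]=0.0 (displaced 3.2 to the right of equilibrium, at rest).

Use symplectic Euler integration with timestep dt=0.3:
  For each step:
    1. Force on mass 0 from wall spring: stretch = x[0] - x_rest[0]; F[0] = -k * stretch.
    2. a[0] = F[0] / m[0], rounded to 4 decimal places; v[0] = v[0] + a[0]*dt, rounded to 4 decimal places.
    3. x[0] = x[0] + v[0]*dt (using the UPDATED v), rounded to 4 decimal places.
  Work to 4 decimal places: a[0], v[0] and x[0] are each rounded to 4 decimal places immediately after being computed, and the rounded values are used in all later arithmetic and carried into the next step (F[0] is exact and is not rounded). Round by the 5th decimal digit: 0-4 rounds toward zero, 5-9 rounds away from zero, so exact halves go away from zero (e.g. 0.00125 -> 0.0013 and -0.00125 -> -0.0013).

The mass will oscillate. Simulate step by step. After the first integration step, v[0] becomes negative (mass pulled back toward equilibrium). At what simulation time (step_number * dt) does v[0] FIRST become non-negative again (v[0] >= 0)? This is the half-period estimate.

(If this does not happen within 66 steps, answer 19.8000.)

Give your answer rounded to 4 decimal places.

Answer: 1.5000

Derivation:
Step 0: x=[6.9000] v=[0.0000]
Step 1: x=[5.5320] v=[-4.5600]
Step 2: x=[3.3808] v=[-7.1706]
Step 3: x=[1.3661] v=[-6.7157]
Step 4: x=[0.3491] v=[-3.3899]
Step 5: x=[0.7646] v=[1.3851]
First v>=0 after going negative at step 5, time=1.5000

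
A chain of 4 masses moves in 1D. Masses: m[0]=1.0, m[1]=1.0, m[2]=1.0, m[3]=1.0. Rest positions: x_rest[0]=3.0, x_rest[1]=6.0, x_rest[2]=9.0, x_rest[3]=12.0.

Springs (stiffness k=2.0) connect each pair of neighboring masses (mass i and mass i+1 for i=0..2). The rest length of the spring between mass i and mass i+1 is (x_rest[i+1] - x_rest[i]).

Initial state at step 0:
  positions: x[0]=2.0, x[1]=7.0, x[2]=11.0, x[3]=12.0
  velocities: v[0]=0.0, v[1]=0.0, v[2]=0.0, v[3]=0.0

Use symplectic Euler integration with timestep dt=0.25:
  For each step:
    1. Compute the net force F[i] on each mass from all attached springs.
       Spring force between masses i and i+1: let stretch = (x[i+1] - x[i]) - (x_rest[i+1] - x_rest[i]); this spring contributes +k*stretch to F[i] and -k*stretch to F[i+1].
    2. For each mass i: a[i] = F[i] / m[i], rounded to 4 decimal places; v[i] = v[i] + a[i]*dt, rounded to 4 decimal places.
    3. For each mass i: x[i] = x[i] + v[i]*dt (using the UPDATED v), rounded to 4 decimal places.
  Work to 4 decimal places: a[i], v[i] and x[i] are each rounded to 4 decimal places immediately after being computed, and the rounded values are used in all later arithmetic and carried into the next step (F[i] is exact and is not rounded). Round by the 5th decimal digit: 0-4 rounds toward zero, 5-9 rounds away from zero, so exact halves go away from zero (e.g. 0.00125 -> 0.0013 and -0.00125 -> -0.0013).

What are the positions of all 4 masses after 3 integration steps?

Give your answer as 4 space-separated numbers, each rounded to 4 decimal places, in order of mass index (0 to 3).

Step 0: x=[2.0000 7.0000 11.0000 12.0000] v=[0.0000 0.0000 0.0000 0.0000]
Step 1: x=[2.2500 6.8750 10.6250 12.2500] v=[1.0000 -0.5000 -1.5000 1.0000]
Step 2: x=[2.7031 6.6406 9.9844 12.6719] v=[1.8125 -0.9375 -2.5625 1.6875]
Step 3: x=[3.2734 6.3320 9.2617 13.1329] v=[2.2813 -1.2344 -2.8907 1.8438]

Answer: 3.2734 6.3320 9.2617 13.1329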